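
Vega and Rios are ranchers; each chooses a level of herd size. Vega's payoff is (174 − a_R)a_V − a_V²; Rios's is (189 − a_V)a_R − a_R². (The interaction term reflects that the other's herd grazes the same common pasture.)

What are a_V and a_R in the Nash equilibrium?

Expanding Vega's payoff: 174a_V − a_Ra_V − a_V².
∂π/∂a_V = 174 − a_R − 2a_V = 0, so a_V = 87 − 0.5a_R.
Likewise for Rios: a_R = 94.5 − 0.5a_V.
Solving the two reaction functions simultaneously: (1 − (−0.5)(−0.5))a_V = 87 − 0.5·94.5, so 0.75a_V = 39.75 and a_V = 53.
Then a_R = 94.5 − 0.5·53 = 68.

53, 68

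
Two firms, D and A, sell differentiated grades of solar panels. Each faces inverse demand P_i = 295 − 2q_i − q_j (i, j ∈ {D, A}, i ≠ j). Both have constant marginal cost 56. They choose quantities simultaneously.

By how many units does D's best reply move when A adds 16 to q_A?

-4

Firm D's profit: π = q_D(295 − 2q_D − q_A) − 56q_D.
∂π/∂q_D = 239 − 4q_D − q_A = 0 ⇒ q_D = 59.75 − 0.25q_A.
The reaction-function slope is −0.25, so a 16-unit rise in q_A moves q_D by −0.25 × 16 = −4. D's best response falls — the actions are strategic substitutes.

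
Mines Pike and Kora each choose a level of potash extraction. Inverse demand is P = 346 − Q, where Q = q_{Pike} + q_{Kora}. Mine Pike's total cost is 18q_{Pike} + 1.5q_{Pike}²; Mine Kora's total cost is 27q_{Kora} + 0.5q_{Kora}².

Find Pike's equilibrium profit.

5640.625

Mine Pike's profit: π = q_{Pike}(346 − (q_{Pike} + q_{Kora})) − 18q_{Pike} − 1.5q_{Pike}².
∂π/∂q_{Pike} = 328 − 5q_{Pike} − q_{Kora} = 0, so q_{Pike} = 65.6 − 0.2q_{Kora}.
For Kora: ∂π/∂q_{Kora} = 319 − 3q_{Kora} − q_{Pike} = 0 ⇒ q_{Kora} = 319/3 − (1/3)q_{Pike}.
Plugging q_{Kora} into Pike's best response: q_{Pike} = 65.6 − 0.2(319/3 − (1/3)q_{Pike}) ⇒ (14/15)q_{Pike} = 133/3, so q_{Pike} = 47.5.
Then q_{Kora} = 319/3 − (1/3)·47.5 = 90.5.
Price P = 346 − 138 = 208.
Pike's profit: (208 − 18)·47.5 − 1.5(47.5)² = 5640.625.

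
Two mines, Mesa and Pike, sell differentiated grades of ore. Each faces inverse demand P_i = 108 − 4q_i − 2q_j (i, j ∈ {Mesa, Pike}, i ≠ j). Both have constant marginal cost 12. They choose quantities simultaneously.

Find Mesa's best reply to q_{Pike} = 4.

11

Mine Mesa's profit: π = q_{Mesa}(108 − 4q_{Mesa} − 2q_{Pike}) − 12q_{Mesa}.
∂π/∂q_{Mesa} = 96 − 8q_{Mesa} − 2q_{Pike} = 0 ⇒ q_{Mesa} = 12 − 0.25q_{Pike}.
At q_{Pike} = 4: q_{Mesa} = 12 − 0.25·4 = 11.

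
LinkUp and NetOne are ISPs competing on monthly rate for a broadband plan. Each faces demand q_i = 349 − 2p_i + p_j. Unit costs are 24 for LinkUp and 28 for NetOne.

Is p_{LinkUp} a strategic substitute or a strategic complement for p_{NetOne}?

LinkUp's profit: π = (p_{LinkUp} − 24)(349 − 2p_{LinkUp} + p_{NetOne}).
∂π/∂p_{LinkUp} = 397 − 4p_{LinkUp} + p_{NetOne} = 0 ⇒ p_{LinkUp} = 99.25 + 0.25p_{NetOne}.
The best-response slope dp_{LinkUp}/dp_{NetOne} = 0.25 > 0: the reaction function is upward-sloping, so the choices are strategic complements.

strategic complements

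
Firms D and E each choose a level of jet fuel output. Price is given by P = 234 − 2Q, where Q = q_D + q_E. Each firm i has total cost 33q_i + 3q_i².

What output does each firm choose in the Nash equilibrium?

16.75

Firm D's profit: π = q_D(234 − 2(q_D + q_E)) − 33q_D − 3q_D².
∂π/∂q_D = 201 − 10q_D − 2q_E = 0, so q_D = 20.1 − 0.2q_E.
By symmetry q_E = q_D; substituting into the reaction function, 1.2q_D = 20.1 and q_D = 16.75.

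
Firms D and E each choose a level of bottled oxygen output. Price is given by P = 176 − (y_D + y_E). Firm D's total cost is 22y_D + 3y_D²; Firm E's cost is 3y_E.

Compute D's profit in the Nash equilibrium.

324

Firm D's profit: π = y_D(176 − (y_D + y_E)) − 22y_D − 3y_D².
∂π/∂y_D = 154 − 8y_D − y_E = 0, so y_D = 19.25 − 0.125y_E.
For E: ∂π/∂y_E = 173 − 2y_E − y_D = 0 ⇒ y_E = 86.5 − 0.5y_D.
Substituting the second reaction function into the first: y_D = 19.25 − 0.125(86.5 − 0.5y_D), which gives 0.9375y_D = 8.4375 ⇒ y_D = 9.
Then y_E = 86.5 − 0.5·9 = 82.
Price P = 176 − 91 = 85.
D's profit: (85 − 22)·9 − 3(9)² = 324.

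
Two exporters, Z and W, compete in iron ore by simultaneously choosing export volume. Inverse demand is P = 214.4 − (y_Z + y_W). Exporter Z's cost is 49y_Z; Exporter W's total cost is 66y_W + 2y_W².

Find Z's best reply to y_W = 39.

Exporter Z's profit: π = y_Z(214.4 − (y_Z + y_W)) − 49y_Z.
∂π/∂y_Z = 165.4 − 2y_Z − y_W = 0, so y_Z = 82.7 − 0.5y_W.
At y_W = 39: y_Z = 82.7 − 0.5·39 = 63.2.

63.2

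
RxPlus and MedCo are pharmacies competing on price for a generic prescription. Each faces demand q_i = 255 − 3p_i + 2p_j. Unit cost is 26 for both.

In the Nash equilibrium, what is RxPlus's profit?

RxPlus's profit: π = (p_{RxPlus} − 26)(255 − 3p_{RxPlus} + 2p_{MedCo}).
∂π/∂p_{RxPlus} = 333 − 6p_{RxPlus} + 2p_{MedCo} = 0 ⇒ p_{RxPlus} = 55.5 + (1/3)p_{MedCo}.
By symmetry p_{MedCo} = p_{RxPlus}; substituting into the reaction function, (2/3)p_{RxPlus} = 55.5 and p_{RxPlus} = 83.25.
q_{RxPlus} = 255 − 3·83.25 + 2·83.25 = 171.75.
Profit = (83.25 − 26)·171.75 = 9832.6875.

9832.6875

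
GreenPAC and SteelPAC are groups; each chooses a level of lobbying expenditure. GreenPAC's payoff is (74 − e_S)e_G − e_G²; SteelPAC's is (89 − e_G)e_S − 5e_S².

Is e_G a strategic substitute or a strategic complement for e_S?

Expanding GreenPAC's payoff: 74e_G − e_Se_G − e_G².
∂π/∂e_G = 74 − e_S − 2e_G = 0, so e_G = 37 − 0.5e_S.
The best-response slope de_G/de_S = −0.5 < 0: the reaction function is downward-sloping, so the choices are strategic substitutes.

strategic substitutes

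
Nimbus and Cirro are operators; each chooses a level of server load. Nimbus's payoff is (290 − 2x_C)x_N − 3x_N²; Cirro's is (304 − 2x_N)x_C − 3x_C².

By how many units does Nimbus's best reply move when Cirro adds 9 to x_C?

-3

Expanding Nimbus's payoff: 290x_N − 2x_Cx_N − 3x_N².
∂π/∂x_N = 290 − 2x_C − 6x_N = 0, so x_N = 145/3 − (1/3)x_C.
The reaction-function slope is −1/3, so a 9-unit rise in x_C moves x_N by −1/3 × 9 = −3. Nimbus's best response falls — the actions are strategic substitutes.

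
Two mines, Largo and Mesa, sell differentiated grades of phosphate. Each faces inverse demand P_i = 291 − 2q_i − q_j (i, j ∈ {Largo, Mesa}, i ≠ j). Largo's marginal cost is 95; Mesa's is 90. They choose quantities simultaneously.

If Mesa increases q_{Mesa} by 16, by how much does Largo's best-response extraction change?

-4

Mine Largo's profit: π = q_{Largo}(291 − 2q_{Largo} − q_{Mesa}) − 95q_{Largo}.
∂π/∂q_{Largo} = 196 − 4q_{Largo} − q_{Mesa} = 0 ⇒ q_{Largo} = 49 − 0.25q_{Mesa}.
The reaction-function slope is −0.25, so a 16-unit rise in q_{Mesa} moves q_{Largo} by −0.25 × 16 = −4. Largo's best response falls — the actions are strategic substitutes.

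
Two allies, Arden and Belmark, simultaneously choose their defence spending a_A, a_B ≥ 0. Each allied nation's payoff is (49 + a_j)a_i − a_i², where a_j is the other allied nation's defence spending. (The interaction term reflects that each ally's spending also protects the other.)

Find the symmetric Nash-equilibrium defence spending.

49

Arden's payoff is (49 + a_B)a_A − a_A².
∂π/∂a_A = 49 + a_B − 2a_A = 0, so a_A = 24.5 + 0.5a_B.
Setting a_A = a_B in the reaction function: a_A = 24.5 + 0.5a_A, so a_A = 24.5 / 0.5 = 49.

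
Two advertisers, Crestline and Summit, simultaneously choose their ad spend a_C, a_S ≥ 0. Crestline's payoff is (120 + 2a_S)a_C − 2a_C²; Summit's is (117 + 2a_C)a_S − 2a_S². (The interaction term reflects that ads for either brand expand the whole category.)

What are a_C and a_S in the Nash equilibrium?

59.5, 59

Expanding Crestline's payoff: 120a_C + 2a_Sa_C − 2a_C².
∂π/∂a_C = 120 + 2a_S − 4a_C = 0, so a_C = 30 + 0.5a_S.
Likewise for Summit: a_S = 29.25 + 0.5a_C.
Solving the two reaction functions simultaneously: (1 − (0.5)(0.5))a_C = 30 + 0.5·29.25, so 0.75a_C = 44.625 and a_C = 59.5.
Then a_S = 29.25 + 0.5·59.5 = 59.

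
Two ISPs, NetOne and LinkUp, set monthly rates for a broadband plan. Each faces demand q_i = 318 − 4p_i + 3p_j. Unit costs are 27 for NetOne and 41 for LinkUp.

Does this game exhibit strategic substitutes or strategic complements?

strategic complements

NetOne's profit: π = (p_{NetOne} − 27)(318 − 4p_{NetOne} + 3p_{LinkUp}).
∂π/∂p_{NetOne} = 426 − 8p_{NetOne} + 3p_{LinkUp} = 0 ⇒ p_{NetOne} = 53.25 + 0.375p_{LinkUp}.
The best-response slope dp_{NetOne}/dp_{LinkUp} = 0.375 > 0: the reaction function is upward-sloping, so the choices are strategic complements.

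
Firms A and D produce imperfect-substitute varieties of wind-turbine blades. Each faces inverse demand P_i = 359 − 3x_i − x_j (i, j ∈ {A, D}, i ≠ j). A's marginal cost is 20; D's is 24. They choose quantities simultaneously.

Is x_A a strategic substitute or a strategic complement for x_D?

strategic substitutes

Firm A's profit: π = x_A(359 − 3x_A − x_D) − 20x_A.
∂π/∂x_A = 339 − 6x_A − x_D = 0 ⇒ x_A = 56.5 − (1/6)x_D.
The best-response slope dx_A/dx_D = −1/6 < 0: the reaction function is downward-sloping, so the choices are strategic substitutes.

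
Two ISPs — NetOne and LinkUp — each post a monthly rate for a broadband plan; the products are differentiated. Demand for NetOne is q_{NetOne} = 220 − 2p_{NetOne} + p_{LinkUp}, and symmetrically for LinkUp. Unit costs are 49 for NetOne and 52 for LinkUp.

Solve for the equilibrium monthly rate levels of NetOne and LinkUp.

NetOne's profit: π = (p_{NetOne} − 49)(220 − 2p_{NetOne} + p_{LinkUp}).
∂π/∂p_{NetOne} = 318 − 4p_{NetOne} + p_{LinkUp} = 0 ⇒ p_{NetOne} = 79.5 + 0.25p_{LinkUp}.
Similarly p_{LinkUp} = 81 + 0.25p_{NetOne}.
Plugging p_{LinkUp} into NetOne's best response: p_{NetOne} = 79.5 + 0.25(81 + 0.25p_{NetOne}) ⇒ 0.9375p_{NetOne} = 99.75, so p_{NetOne} = 106.4.
Then p_{LinkUp} = 81 + 0.25·106.4 = 107.6.

106.4, 107.6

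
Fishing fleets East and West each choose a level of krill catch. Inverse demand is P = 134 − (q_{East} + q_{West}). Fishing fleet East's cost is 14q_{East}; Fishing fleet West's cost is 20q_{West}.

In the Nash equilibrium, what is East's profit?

Fishing fleet East's profit: π = q_{East}(134 − (q_{East} + q_{West})) − 14q_{East}.
∂π/∂q_{East} = 120 − 2q_{East} − q_{West} = 0, so q_{East} = 60 − 0.5q_{West}.
By the same steps for West: q_{West} = 57 − 0.5q_{East}.
Substituting the second reaction function into the first: q_{East} = 60 − 0.5(57 − 0.5q_{East}), which gives 0.75q_{East} = 31.5 ⇒ q_{East} = 42.
Then q_{West} = 57 − 0.5·42 = 36.
Price P = 134 − 78 = 56.
East's profit: (56 − 14)·42 = 1764.

1764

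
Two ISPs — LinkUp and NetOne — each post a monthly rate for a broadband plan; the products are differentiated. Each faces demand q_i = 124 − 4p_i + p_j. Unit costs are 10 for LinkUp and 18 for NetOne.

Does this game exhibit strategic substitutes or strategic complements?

strategic complements

LinkUp's profit: π = (p_{LinkUp} − 10)(124 − 4p_{LinkUp} + p_{NetOne}).
∂π/∂p_{LinkUp} = 164 − 8p_{LinkUp} + p_{NetOne} = 0 ⇒ p_{LinkUp} = 20.5 + 0.125p_{NetOne}.
The best-response slope dp_{LinkUp}/dp_{NetOne} = 0.125 > 0: the reaction function is upward-sloping, so the choices are strategic complements.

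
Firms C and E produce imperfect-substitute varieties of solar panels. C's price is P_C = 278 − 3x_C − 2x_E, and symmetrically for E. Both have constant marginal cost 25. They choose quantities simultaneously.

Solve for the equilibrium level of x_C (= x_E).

Firm C's profit: π = x_C(278 − 3x_C − 2x_E) − 25x_C.
∂π/∂x_C = 253 − 6x_C − 2x_E = 0 ⇒ x_C = 253/6 − (1/3)x_E.
By symmetry x_E = x_C; substituting into the reaction function, (4/3)x_C = 253/6 and x_C = 31.625.

31.625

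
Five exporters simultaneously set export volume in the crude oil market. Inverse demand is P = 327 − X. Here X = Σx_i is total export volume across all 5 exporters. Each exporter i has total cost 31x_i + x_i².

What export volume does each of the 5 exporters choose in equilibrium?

A representative exporter's profit is π_i = x_i(327 − X) − 31x_i − x_i², with X = x_i + Σ_{j≠i} x_j.
First-order condition: 296 − 4x_i − Σ_{j≠i} x_j = 0.
With identical exporters, set every x_j = x: then 296 − 4x − 4x = 0, i.e. x = 296/8 = 37.

37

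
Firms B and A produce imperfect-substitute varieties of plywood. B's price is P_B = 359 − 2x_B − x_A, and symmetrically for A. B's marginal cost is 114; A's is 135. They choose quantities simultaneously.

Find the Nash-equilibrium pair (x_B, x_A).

50.4, 43.4

Firm B's profit: π = x_B(359 − 2x_B − x_A) − 114x_B.
∂π/∂x_B = 245 − 4x_B − x_A = 0 ⇒ x_B = 61.25 − 0.25x_A.
Similarly x_A = 56 − 0.25x_B.
Solving the two reaction functions simultaneously: (1 − (−0.25)(−0.25))x_B = 61.25 − 0.25·56, so 0.9375x_B = 47.25 and x_B = 50.4.
Then x_A = 56 − 0.25·50.4 = 43.4.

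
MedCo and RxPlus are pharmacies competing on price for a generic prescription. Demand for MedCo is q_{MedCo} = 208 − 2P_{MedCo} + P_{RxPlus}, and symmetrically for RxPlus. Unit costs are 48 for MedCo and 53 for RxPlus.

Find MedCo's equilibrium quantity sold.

108

MedCo's profit: π = (P_{MedCo} − 48)(208 − 2P_{MedCo} + P_{RxPlus}).
∂π/∂P_{MedCo} = 304 − 4P_{MedCo} + P_{RxPlus} = 0 ⇒ P_{MedCo} = 76 + 0.25P_{RxPlus}.
Similarly P_{RxPlus} = 78.5 + 0.25P_{MedCo}.
Substituting the second reaction function into the first: P_{MedCo} = 76 + 0.25(78.5 + 0.25P_{MedCo}), which gives 0.9375P_{MedCo} = 95.625 ⇒ P_{MedCo} = 102.
Then P_{RxPlus} = 78.5 + 0.25·102 = 104.
q_{MedCo} = 208 − 2·102 + 104 = 108.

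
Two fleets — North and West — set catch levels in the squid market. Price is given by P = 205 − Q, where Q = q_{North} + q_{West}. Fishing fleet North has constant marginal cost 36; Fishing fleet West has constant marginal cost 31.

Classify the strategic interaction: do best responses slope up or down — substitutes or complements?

strategic substitutes

Fishing fleet North's profit: π = q_{North}(205 − (q_{North} + q_{West})) − 36q_{North}.
∂π/∂q_{North} = 169 − 2q_{North} − q_{West} = 0, so q_{North} = 84.5 − 0.5q_{West}.
The best-response slope dq_{North}/dq_{West} = −0.5 < 0: the reaction function is downward-sloping, so the choices are strategic substitutes.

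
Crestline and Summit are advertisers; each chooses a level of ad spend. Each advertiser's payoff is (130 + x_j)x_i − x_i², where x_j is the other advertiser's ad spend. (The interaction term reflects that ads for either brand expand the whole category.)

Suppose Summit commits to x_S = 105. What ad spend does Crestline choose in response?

117.5

Crestline's payoff is (130 + x_S)x_C − x_C².
∂π/∂x_C = 130 + x_S − 2x_C = 0, so x_C = 65 + 0.5x_S.
At x_S = 105: x_C = 65 + 0.5·105 = 117.5.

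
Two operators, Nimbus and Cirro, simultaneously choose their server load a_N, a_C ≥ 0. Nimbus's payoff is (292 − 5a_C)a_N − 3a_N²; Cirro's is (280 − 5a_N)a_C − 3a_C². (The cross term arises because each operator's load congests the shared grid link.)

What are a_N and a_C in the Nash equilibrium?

32, 20

Expanding Nimbus's payoff: 292a_N − 5a_Ca_N − 3a_N².
∂π/∂a_N = 292 − 5a_C − 6a_N = 0, so a_N = 146/3 − (5/6)a_C.
Likewise for Cirro: a_C = 140/3 − (5/6)a_N.
Solving the two reaction functions simultaneously: (1 − (−5/6)(−5/6))a_N = 146/3 − (5/6)·(140/3), so (11/36)a_N = 88/9 and a_N = 32.
Then a_C = 140/3 − (5/6)·32 = 20.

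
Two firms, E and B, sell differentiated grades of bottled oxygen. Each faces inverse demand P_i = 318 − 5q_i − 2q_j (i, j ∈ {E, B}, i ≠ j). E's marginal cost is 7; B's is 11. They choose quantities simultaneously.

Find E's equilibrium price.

Firm E's profit: π = q_E(318 − 5q_E − 2q_B) − 7q_E.
∂π/∂q_E = 311 − 10q_E − 2q_B = 0 ⇒ q_E = 31.1 − 0.2q_B.
Similarly q_B = 30.7 − 0.2q_E.
Substituting the second reaction function into the first: q_E = 31.1 − 0.2(30.7 − 0.2q_E), which gives 0.96q_E = 24.96 ⇒ q_E = 26.
Then q_B = 30.7 − 0.2·26 = 25.5.
P_E = 318 − 5·26 − 2·25.5 = 137.

137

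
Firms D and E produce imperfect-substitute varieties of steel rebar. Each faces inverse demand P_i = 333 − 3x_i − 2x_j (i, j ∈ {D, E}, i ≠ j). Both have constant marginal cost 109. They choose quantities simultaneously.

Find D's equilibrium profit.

2352

Firm D's profit: π = x_D(333 − 3x_D − 2x_E) − 109x_D.
∂π/∂x_D = 224 − 6x_D − 2x_E = 0 ⇒ x_D = 112/3 − (1/3)x_E.
Setting x_D = x_E in the reaction function: x_D = 112/3 − (1/3)x_D, so x_D = (112/3) / (4/3) = 28.
P_D = 333 − 3·28 − 2·28 = 193.
Profit = (193 − 109)·28 = 2352.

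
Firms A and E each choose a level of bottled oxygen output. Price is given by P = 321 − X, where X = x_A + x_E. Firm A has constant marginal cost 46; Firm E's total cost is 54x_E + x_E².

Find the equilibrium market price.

165

Firm A's profit: π = x_A(321 − (x_A + x_E)) − 46x_A.
∂π/∂x_A = 275 − 2x_A − x_E = 0, so x_A = 137.5 − 0.5x_E.
For E: ∂π/∂x_E = 267 − 4x_E − x_A = 0 ⇒ x_E = 66.75 − 0.25x_A.
Plugging x_E into A's best response: x_A = 137.5 − 0.5(66.75 − 0.25x_A) ⇒ 0.875x_A = 104.125, so x_A = 119.
Then x_E = 66.75 − 0.25·119 = 37.
Equilibrium price: P = 321 − 156 = 165.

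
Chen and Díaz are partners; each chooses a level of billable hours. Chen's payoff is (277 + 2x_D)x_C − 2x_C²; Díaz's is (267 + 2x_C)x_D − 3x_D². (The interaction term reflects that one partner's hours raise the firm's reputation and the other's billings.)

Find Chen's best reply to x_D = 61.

99.75

Expanding Chen's payoff: 277x_C + 2x_Dx_C − 2x_C².
∂π/∂x_C = 277 + 2x_D − 4x_C = 0, so x_C = 69.25 + 0.5x_D.
At x_D = 61: x_C = 69.25 + 0.5·61 = 99.75.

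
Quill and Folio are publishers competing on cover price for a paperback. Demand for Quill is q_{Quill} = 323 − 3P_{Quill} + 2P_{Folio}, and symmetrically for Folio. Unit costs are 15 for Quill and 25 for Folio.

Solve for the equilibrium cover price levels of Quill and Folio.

Quill's profit: π = (P_{Quill} − 15)(323 − 3P_{Quill} + 2P_{Folio}).
∂π/∂P_{Quill} = 368 − 6P_{Quill} + 2P_{Folio} = 0 ⇒ P_{Quill} = 184/3 + (1/3)P_{Folio}.
Similarly P_{Folio} = 199/3 + (1/3)P_{Quill}.
Substituting the second reaction function into the first: P_{Quill} = 184/3 + (1/3)(199/3 + (1/3)P_{Quill}), which gives (8/9)P_{Quill} = 751/9 ⇒ P_{Quill} = 93.875.
Then P_{Folio} = 199/3 + (1/3)·93.875 = 97.625.

93.875, 97.625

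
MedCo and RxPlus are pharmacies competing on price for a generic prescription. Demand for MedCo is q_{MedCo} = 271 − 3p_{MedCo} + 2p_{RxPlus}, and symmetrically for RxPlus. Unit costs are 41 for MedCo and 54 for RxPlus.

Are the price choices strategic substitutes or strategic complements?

MedCo's profit: π = (p_{MedCo} − 41)(271 − 3p_{MedCo} + 2p_{RxPlus}).
∂π/∂p_{MedCo} = 394 − 6p_{MedCo} + 2p_{RxPlus} = 0 ⇒ p_{MedCo} = 197/3 + (1/3)p_{RxPlus}.
The best-response slope dp_{MedCo}/dp_{RxPlus} = 1/3 > 0: the reaction function is upward-sloping, so the choices are strategic complements.

strategic complements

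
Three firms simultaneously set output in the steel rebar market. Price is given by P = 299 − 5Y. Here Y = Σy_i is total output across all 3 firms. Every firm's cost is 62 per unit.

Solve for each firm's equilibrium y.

11.85

A representative firm's profit is π_i = y_i(299 − 5Y) − 62y_i, with Y = y_i + Σ_{j≠i} y_j.
First-order condition: 237 − 10y_i − 5Σ_{j≠i} y_j = 0.
In a symmetric equilibrium every firm chooses the same y, so Σ_{j≠i} y_j = 2y. The condition becomes 237 − 20y = 0, giving y = 237/20 = 11.85.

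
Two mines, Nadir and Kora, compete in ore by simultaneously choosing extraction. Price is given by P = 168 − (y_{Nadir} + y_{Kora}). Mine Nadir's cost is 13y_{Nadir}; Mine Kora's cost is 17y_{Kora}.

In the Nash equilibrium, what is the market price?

66

Mine Nadir's profit: π = y_{Nadir}(168 − (y_{Nadir} + y_{Kora})) − 13y_{Nadir}.
∂π/∂y_{Nadir} = 155 − 2y_{Nadir} − y_{Kora} = 0, so y_{Nadir} = 77.5 − 0.5y_{Kora}.
By the same steps for Kora: y_{Kora} = 75.5 − 0.5y_{Nadir}.
Plugging y_{Kora} into Nadir's best response: y_{Nadir} = 77.5 − 0.5(75.5 − 0.5y_{Nadir}) ⇒ 0.75y_{Nadir} = 39.75, so y_{Nadir} = 53.
Then y_{Kora} = 75.5 − 0.5·53 = 49.
Equilibrium price: P = 168 − 102 = 66.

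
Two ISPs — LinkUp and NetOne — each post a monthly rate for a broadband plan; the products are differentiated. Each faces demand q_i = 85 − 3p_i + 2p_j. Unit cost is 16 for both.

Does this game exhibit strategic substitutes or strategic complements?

LinkUp's profit: π = (p_{LinkUp} − 16)(85 − 3p_{LinkUp} + 2p_{NetOne}).
∂π/∂p_{LinkUp} = 133 − 6p_{LinkUp} + 2p_{NetOne} = 0 ⇒ p_{LinkUp} = 133/6 + (1/3)p_{NetOne}.
The best-response slope dp_{LinkUp}/dp_{NetOne} = 1/3 > 0: the reaction function is upward-sloping, so the choices are strategic complements.

strategic complements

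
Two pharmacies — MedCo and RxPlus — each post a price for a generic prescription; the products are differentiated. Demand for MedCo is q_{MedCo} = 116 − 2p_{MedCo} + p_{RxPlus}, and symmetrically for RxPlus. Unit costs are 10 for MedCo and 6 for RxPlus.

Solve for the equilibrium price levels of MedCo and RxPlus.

MedCo's profit: π = (p_{MedCo} − 10)(116 − 2p_{MedCo} + p_{RxPlus}).
∂π/∂p_{MedCo} = 136 − 4p_{MedCo} + p_{RxPlus} = 0 ⇒ p_{MedCo} = 34 + 0.25p_{RxPlus}.
Similarly p_{RxPlus} = 32 + 0.25p_{MedCo}.
Plugging p_{RxPlus} into MedCo's best response: p_{MedCo} = 34 + 0.25(32 + 0.25p_{MedCo}) ⇒ 0.9375p_{MedCo} = 42, so p_{MedCo} = 44.8.
Then p_{RxPlus} = 32 + 0.25·44.8 = 43.2.

44.8, 43.2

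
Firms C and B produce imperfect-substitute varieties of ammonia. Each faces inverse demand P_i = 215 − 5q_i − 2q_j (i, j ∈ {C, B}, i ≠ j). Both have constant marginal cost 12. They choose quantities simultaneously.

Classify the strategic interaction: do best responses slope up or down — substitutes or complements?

Firm C's profit: π = q_C(215 − 5q_C − 2q_B) − 12q_C.
∂π/∂q_C = 203 − 10q_C − 2q_B = 0 ⇒ q_C = 20.3 − 0.2q_B.
The best-response slope dq_C/dq_B = −0.2 < 0: the reaction function is downward-sloping, so the choices are strategic substitutes.

strategic substitutes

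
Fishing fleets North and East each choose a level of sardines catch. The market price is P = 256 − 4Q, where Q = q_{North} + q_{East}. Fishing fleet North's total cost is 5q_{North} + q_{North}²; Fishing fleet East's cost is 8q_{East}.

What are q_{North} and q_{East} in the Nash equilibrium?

Fishing fleet North's profit: π = q_{North}(256 − 4(q_{North} + q_{East})) − 5q_{North} − q_{North}².
∂π/∂q_{North} = 251 − 10q_{North} − 4q_{East} = 0, so q_{North} = 25.1 − 0.4q_{East}.
For East: ∂π/∂q_{East} = 248 − 8q_{East} − 4q_{North} = 0 ⇒ q_{East} = 31 − 0.5q_{North}.
Solving the two reaction functions simultaneously: (1 − (−0.4)(−0.5))q_{North} = 25.1 − 0.4·31, so 0.8q_{North} = 12.7 and q_{North} = 15.875.
Then q_{East} = 31 − 0.5·15.875 = 23.0625.

15.875, 23.0625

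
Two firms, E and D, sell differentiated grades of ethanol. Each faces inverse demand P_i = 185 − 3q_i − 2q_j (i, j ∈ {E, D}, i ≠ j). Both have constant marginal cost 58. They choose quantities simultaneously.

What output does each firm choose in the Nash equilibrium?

Firm E's profit: π = q_E(185 − 3q_E − 2q_D) − 58q_E.
∂π/∂q_E = 127 − 6q_E − 2q_D = 0 ⇒ q_E = 127/6 − (1/3)q_D.
Setting q_E = q_D in the reaction function: q_E = 127/6 − (1/3)q_E, so q_E = (127/6) / (4/3) = 15.875.

15.875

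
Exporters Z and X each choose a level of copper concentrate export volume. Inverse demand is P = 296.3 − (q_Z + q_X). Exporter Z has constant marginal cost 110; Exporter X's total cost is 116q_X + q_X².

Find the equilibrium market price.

190.7

Exporter Z's profit: π = q_Z(296.3 − (q_Z + q_X)) − 110q_Z.
∂π/∂q_Z = 186.3 − 2q_Z − q_X = 0, so q_Z = 93.15 − 0.5q_X.
For X: ∂π/∂q_X = 180.3 − 4q_X − q_Z = 0 ⇒ q_X = 45.075 − 0.25q_Z.
Solving the two reaction functions simultaneously: (1 − (−0.5)(−0.25))q_Z = 93.15 − 0.5·45.075, so 0.875q_Z = 70.6125 and q_Z = 80.7.
Then q_X = 45.075 − 0.25·80.7 = 24.9.
Equilibrium price: P = 296.3 − 105.6 = 190.7.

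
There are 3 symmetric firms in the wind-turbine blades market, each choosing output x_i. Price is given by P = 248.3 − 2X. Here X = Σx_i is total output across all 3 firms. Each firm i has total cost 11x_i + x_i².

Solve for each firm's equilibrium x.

A representative firm's profit is π_i = x_i(248.3 − 2X) − 11x_i − x_i², with X = x_i + Σ_{j≠i} x_j.
First-order condition: 237.3 − 6x_i − 2Σ_{j≠i} x_j = 0.
Imposing symmetry (x_j = x for all j) turns Σ_{j≠i} x_j into 2x, so 237.3 = 10x and x = 23.73.

23.73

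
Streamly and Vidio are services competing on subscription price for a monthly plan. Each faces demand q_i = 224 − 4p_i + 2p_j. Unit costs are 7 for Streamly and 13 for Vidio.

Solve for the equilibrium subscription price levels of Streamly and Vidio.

42.8, 45.2

Streamly's profit: π = (p_{Streamly} − 7)(224 − 4p_{Streamly} + 2p_{Vidio}).
∂π/∂p_{Streamly} = 252 − 8p_{Streamly} + 2p_{Vidio} = 0 ⇒ p_{Streamly} = 31.5 + 0.25p_{Vidio}.
Similarly p_{Vidio} = 34.5 + 0.25p_{Streamly}.
Solving the two reaction functions simultaneously: (1 − (0.25)(0.25))p_{Streamly} = 31.5 + 0.25·34.5, so 0.9375p_{Streamly} = 40.125 and p_{Streamly} = 42.8.
Then p_{Vidio} = 34.5 + 0.25·42.8 = 45.2.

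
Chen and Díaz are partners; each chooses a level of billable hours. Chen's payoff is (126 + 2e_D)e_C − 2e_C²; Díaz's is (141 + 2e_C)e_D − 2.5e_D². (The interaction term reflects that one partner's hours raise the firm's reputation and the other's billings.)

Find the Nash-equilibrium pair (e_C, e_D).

Expanding Chen's payoff: 126e_C + 2e_De_C − 2e_C².
∂π/∂e_C = 126 + 2e_D − 4e_C = 0, so e_C = 31.5 + 0.5e_D.
Likewise for Díaz: e_D = 28.2 + 0.4e_C.
Substituting the second reaction function into the first: e_C = 31.5 + 0.5(28.2 + 0.4e_C), which gives 0.8e_C = 45.6 ⇒ e_C = 57.
Then e_D = 28.2 + 0.4·57 = 51.

57, 51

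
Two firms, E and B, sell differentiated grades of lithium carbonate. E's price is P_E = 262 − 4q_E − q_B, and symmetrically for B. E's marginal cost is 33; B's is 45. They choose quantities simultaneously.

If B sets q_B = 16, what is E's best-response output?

Firm E's profit: π = q_E(262 − 4q_E − q_B) − 33q_E.
∂π/∂q_E = 229 − 8q_E − q_B = 0 ⇒ q_E = 28.625 − 0.125q_B.
At q_B = 16: q_E = 28.625 − 0.125·16 = 26.625.

26.625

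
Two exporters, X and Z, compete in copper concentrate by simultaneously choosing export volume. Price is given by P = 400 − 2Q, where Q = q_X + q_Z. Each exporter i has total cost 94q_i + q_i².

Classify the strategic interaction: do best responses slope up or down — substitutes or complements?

Exporter X's profit: π = q_X(400 − 2(q_X + q_Z)) − 94q_X − q_X².
∂π/∂q_X = 306 − 6q_X − 2q_Z = 0, so q_X = 51 − (1/3)q_Z.
The best-response slope dq_X/dq_Z = −1/3 < 0: the reaction function is downward-sloping, so the choices are strategic substitutes.

strategic substitutes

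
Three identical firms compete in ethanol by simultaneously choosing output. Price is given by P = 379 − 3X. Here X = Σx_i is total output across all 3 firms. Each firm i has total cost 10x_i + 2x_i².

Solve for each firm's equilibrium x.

A representative firm's profit is π_i = x_i(379 − 3X) − 10x_i − 2x_i², with X = x_i + Σ_{j≠i} x_j.
First-order condition: 369 − 10x_i − 3Σ_{j≠i} x_j = 0.
Imposing symmetry (x_j = x for all j) turns Σ_{j≠i} x_j into 2x, so 369 = 16x and x = 23.0625.

23.0625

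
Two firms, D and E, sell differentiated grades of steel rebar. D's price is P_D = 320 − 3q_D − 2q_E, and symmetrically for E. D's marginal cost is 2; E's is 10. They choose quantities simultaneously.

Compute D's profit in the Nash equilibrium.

Firm D's profit: π = q_D(320 − 3q_D − 2q_E) − 2q_D.
∂π/∂q_D = 318 − 6q_D − 2q_E = 0 ⇒ q_D = 53 − (1/3)q_E.
Similarly q_E = 155/3 − (1/3)q_D.
Plugging q_E into D's best response: q_D = 53 − (1/3)(155/3 − (1/3)q_D) ⇒ (8/9)q_D = 322/9, so q_D = 40.25.
Then q_E = 155/3 − (1/3)·40.25 = 38.25.
P_D = 320 − 3·40.25 − 2·38.25 = 122.75.
Profit = (122.75 − 2)·40.25 = 4860.1875.

4860.1875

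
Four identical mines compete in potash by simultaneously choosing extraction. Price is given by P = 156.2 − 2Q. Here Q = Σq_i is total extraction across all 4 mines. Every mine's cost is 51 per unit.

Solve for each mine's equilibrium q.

10.52

A representative mine's profit is π_i = q_i(156.2 − 2Q) − 51q_i, with Q = q_i + Σ_{j≠i} q_j.
First-order condition: 105.2 − 4q_i − 2Σ_{j≠i} q_j = 0.
Imposing symmetry (q_j = q for all j) turns Σ_{j≠i} q_j into 3q, so 105.2 = 10q and q = 10.52.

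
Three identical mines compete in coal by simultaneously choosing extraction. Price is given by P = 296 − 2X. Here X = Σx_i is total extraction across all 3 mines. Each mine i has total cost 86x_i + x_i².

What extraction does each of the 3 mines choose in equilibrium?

A representative mine's profit is π_i = x_i(296 − 2X) − 86x_i − x_i², with X = x_i + Σ_{j≠i} x_j.
First-order condition: 210 − 6x_i − 2Σ_{j≠i} x_j = 0.
With identical mines, set every x_j = x: then 210 − 6x − 4x = 0, i.e. x = 210/10 = 21.

21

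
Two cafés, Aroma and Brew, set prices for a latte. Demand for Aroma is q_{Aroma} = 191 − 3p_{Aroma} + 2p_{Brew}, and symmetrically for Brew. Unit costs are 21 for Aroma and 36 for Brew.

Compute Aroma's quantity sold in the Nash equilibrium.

135.9375

Aroma's profit: π = (p_{Aroma} − 21)(191 − 3p_{Aroma} + 2p_{Brew}).
∂π/∂p_{Aroma} = 254 − 6p_{Aroma} + 2p_{Brew} = 0 ⇒ p_{Aroma} = 127/3 + (1/3)p_{Brew}.
Similarly p_{Brew} = 299/6 + (1/3)p_{Aroma}.
Plugging p_{Brew} into Aroma's best response: p_{Aroma} = 127/3 + (1/3)(299/6 + (1/3)p_{Aroma}) ⇒ (8/9)p_{Aroma} = 1061/18, so p_{Aroma} = 66.3125.
Then p_{Brew} = 299/6 + (1/3)·66.3125 = 71.9375.
q_{Aroma} = 191 − 3·66.3125 + 2·71.9375 = 135.9375.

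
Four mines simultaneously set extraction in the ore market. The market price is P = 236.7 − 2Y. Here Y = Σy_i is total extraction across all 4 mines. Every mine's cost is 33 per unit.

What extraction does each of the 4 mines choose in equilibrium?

A representative mine's profit is π_i = y_i(236.7 − 2Y) − 33y_i, with Y = y_i + Σ_{j≠i} y_j.
First-order condition: 203.7 − 4y_i − 2Σ_{j≠i} y_j = 0.
With identical mines, set every y_j = y: then 203.7 − 4y − 6y = 0, i.e. y = 203.7/10 = 20.37.

20.37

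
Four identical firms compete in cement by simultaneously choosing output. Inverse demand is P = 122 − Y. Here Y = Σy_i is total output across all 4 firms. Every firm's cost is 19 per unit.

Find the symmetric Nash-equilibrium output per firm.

A representative firm's profit is π_i = y_i(122 − Y) − 19y_i, with Y = y_i + Σ_{j≠i} y_j.
First-order condition: 103 − 2y_i − Σ_{j≠i} y_j = 0.
With identical firms, set every y_j = y: then 103 − 2y − 3y = 0, i.e. y = 103/5 = 20.6.

20.6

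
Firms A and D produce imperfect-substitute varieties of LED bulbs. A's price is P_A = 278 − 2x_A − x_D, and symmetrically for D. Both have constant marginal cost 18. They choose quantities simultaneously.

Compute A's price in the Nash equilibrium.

122

Firm A's profit: π = x_A(278 − 2x_A − x_D) − 18x_A.
∂π/∂x_A = 260 − 4x_A − x_D = 0 ⇒ x_A = 65 − 0.25x_D.
The game is symmetric, so in equilibrium x_D = x_A: the reaction function gives 1.25x_A = 65, hence x_A = 52.
P_A = 278 − 2·52 − 52 = 122.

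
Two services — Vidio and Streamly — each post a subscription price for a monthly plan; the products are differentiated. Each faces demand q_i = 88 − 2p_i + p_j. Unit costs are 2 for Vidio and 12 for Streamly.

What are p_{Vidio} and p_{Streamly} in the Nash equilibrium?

Vidio's profit: π = (p_{Vidio} − 2)(88 − 2p_{Vidio} + p_{Streamly}).
∂π/∂p_{Vidio} = 92 − 4p_{Vidio} + p_{Streamly} = 0 ⇒ p_{Vidio} = 23 + 0.25p_{Streamly}.
Similarly p_{Streamly} = 28 + 0.25p_{Vidio}.
Substituting the second reaction function into the first: p_{Vidio} = 23 + 0.25(28 + 0.25p_{Vidio}), which gives 0.9375p_{Vidio} = 30 ⇒ p_{Vidio} = 32.
Then p_{Streamly} = 28 + 0.25·32 = 36.

32, 36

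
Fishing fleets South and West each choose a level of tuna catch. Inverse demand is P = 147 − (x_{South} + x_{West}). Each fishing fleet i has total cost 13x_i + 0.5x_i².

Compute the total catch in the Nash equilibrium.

67

Fishing fleet South's profit: π = x_{South}(147 − (x_{South} + x_{West})) − 13x_{South} − 0.5x_{South}².
∂π/∂x_{South} = 134 − 3x_{South} − x_{West} = 0, so x_{South} = 134/3 − (1/3)x_{West}.
Setting x_{South} = x_{West} in the reaction function: x_{South} = 134/3 − (1/3)x_{South}, so x_{South} = (134/3) / (4/3) = 33.5.
Total catch: 33.5 + 33.5 = 67.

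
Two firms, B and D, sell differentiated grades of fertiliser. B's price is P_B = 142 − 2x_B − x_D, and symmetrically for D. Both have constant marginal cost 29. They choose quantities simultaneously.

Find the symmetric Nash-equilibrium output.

Firm B's profit: π = x_B(142 − 2x_B − x_D) − 29x_B.
∂π/∂x_B = 113 − 4x_B − x_D = 0 ⇒ x_B = 28.25 − 0.25x_D.
By symmetry x_D = x_B; substituting into the reaction function, 1.25x_B = 28.25 and x_B = 22.6.

22.6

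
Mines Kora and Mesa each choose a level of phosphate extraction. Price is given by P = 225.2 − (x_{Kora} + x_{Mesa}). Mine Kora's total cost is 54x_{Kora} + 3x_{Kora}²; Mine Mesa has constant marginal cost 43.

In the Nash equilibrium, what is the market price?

Mine Kora's profit: π = x_{Kora}(225.2 − (x_{Kora} + x_{Mesa})) − 54x_{Kora} − 3x_{Kora}².
∂π/∂x_{Kora} = 171.2 − 8x_{Kora} − x_{Mesa} = 0, so x_{Kora} = 21.4 − 0.125x_{Mesa}.
For Mesa: ∂π/∂x_{Mesa} = 182.2 − 2x_{Mesa} − x_{Kora} = 0 ⇒ x_{Mesa} = 91.1 − 0.5x_{Kora}.
Solving the two reaction functions simultaneously: (1 − (−0.125)(−0.5))x_{Kora} = 21.4 − 0.125·91.1, so 0.9375x_{Kora} = 10.0125 and x_{Kora} = 10.68.
Then x_{Mesa} = 91.1 − 0.5·10.68 = 85.76.
Equilibrium price: P = 225.2 − 96.44 = 128.76.

128.76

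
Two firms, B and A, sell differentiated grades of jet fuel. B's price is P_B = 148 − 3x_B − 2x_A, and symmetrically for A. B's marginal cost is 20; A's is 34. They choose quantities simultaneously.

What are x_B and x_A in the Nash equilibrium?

Firm B's profit: π = x_B(148 − 3x_B − 2x_A) − 20x_B.
∂π/∂x_B = 128 − 6x_B − 2x_A = 0 ⇒ x_B = 64/3 − (1/3)x_A.
Similarly x_A = 19 − (1/3)x_B.
Substituting the second reaction function into the first: x_B = 64/3 − (1/3)(19 − (1/3)x_B), which gives (8/9)x_B = 15 ⇒ x_B = 16.875.
Then x_A = 19 − (1/3)·16.875 = 13.375.

16.875, 13.375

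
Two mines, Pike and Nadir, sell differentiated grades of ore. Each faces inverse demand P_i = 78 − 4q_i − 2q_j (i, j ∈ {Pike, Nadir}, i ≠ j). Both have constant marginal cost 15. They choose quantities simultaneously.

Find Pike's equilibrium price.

Mine Pike's profit: π = q_{Pike}(78 − 4q_{Pike} − 2q_{Nadir}) − 15q_{Pike}.
∂π/∂q_{Pike} = 63 − 8q_{Pike} − 2q_{Nadir} = 0 ⇒ q_{Pike} = 7.875 − 0.25q_{Nadir}.
The game is symmetric, so in equilibrium q_{Nadir} = q_{Pike}: the reaction function gives 1.25q_{Pike} = 7.875, hence q_{Pike} = 6.3.
P_{Pike} = 78 − 4·6.3 − 2·6.3 = 40.2.

40.2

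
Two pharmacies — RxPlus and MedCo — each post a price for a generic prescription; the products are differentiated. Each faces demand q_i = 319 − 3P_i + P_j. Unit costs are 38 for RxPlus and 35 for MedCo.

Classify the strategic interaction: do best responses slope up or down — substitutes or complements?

RxPlus's profit: π = (P_{RxPlus} − 38)(319 − 3P_{RxPlus} + P_{MedCo}).
∂π/∂P_{RxPlus} = 433 − 6P_{RxPlus} + P_{MedCo} = 0 ⇒ P_{RxPlus} = 433/6 + (1/6)P_{MedCo}.
The best-response slope dP_{RxPlus}/dP_{MedCo} = 1/6 > 0: the reaction function is upward-sloping, so the choices are strategic complements.

strategic complements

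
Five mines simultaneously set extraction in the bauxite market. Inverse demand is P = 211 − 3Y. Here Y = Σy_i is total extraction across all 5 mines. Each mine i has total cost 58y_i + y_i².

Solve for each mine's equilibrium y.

7.65

A representative mine's profit is π_i = y_i(211 − 3Y) − 58y_i − y_i², with Y = y_i + Σ_{j≠i} y_j.
First-order condition: 153 − 8y_i − 3Σ_{j≠i} y_j = 0.
With identical mines, set every y_j = y: then 153 − 8y − 12y = 0, i.e. y = 153/20 = 7.65.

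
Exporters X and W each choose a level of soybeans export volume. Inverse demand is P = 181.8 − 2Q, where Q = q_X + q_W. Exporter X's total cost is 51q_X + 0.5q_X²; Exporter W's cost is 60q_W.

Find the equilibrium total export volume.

39.1875

Exporter X's profit: π = q_X(181.8 − 2(q_X + q_W)) − 51q_X − 0.5q_X².
∂π/∂q_X = 130.8 − 5q_X − 2q_W = 0, so q_X = 26.16 − 0.4q_W.
For W: ∂π/∂q_W = 121.8 − 4q_W − 2q_X = 0 ⇒ q_W = 30.45 − 0.5q_X.
Plugging q_W into X's best response: q_X = 26.16 − 0.4(30.45 − 0.5q_X) ⇒ 0.8q_X = 13.98, so q_X = 17.475.
Then q_W = 30.45 − 0.5·17.475 = 21.7125.
Total export volume: 17.475 + 21.7125 = 39.1875.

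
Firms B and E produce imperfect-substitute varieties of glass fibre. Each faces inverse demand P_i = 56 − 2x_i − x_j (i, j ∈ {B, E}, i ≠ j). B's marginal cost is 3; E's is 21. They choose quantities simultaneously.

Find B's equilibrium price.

26.6

Firm B's profit: π = x_B(56 − 2x_B − x_E) − 3x_B.
∂π/∂x_B = 53 − 4x_B − x_E = 0 ⇒ x_B = 13.25 − 0.25x_E.
Similarly x_E = 8.75 − 0.25x_B.
Plugging x_E into B's best response: x_B = 13.25 − 0.25(8.75 − 0.25x_B) ⇒ 0.9375x_B = 11.0625, so x_B = 11.8.
Then x_E = 8.75 − 0.25·11.8 = 5.8.
P_B = 56 − 2·11.8 − 5.8 = 26.6.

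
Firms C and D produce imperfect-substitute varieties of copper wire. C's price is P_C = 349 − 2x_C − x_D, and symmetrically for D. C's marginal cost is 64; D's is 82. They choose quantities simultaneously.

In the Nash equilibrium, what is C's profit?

6774.48

Firm C's profit: π = x_C(349 − 2x_C − x_D) − 64x_C.
∂π/∂x_C = 285 − 4x_C − x_D = 0 ⇒ x_C = 71.25 − 0.25x_D.
Similarly x_D = 66.75 − 0.25x_C.
Substituting the second reaction function into the first: x_C = 71.25 − 0.25(66.75 − 0.25x_C), which gives 0.9375x_C = 54.5625 ⇒ x_C = 58.2.
Then x_D = 66.75 − 0.25·58.2 = 52.2.
P_C = 349 − 2·58.2 − 52.2 = 180.4.
Profit = (180.4 − 64)·58.2 = 6774.48.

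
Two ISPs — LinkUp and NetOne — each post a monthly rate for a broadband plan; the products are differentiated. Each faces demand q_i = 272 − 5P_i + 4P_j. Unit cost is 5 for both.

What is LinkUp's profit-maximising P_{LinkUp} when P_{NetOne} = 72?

58.5

LinkUp's profit: π = (P_{LinkUp} − 5)(272 − 5P_{LinkUp} + 4P_{NetOne}).
∂π/∂P_{LinkUp} = 297 − 10P_{LinkUp} + 4P_{NetOne} = 0 ⇒ P_{LinkUp} = 29.7 + 0.4P_{NetOne}.
At P_{NetOne} = 72: P_{LinkUp} = 29.7 + 0.4·72 = 58.5.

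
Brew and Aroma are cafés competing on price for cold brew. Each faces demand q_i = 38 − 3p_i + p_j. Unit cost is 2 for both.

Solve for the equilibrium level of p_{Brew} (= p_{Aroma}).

8.8

Brew's profit: π = (p_{Brew} − 2)(38 − 3p_{Brew} + p_{Aroma}).
∂π/∂p_{Brew} = 44 − 6p_{Brew} + p_{Aroma} = 0 ⇒ p_{Brew} = 22/3 + (1/6)p_{Aroma}.
By symmetry p_{Aroma} = p_{Brew}; substituting into the reaction function, (5/6)p_{Brew} = 22/3 and p_{Brew} = 8.8.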